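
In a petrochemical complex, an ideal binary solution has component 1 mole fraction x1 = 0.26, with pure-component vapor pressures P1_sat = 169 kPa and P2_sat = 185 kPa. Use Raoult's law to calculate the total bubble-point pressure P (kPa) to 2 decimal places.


P = x1*P1_sat + x2*P2_sat
x2 = 1 - x1 = 1 - 0.26 = 0.74
P = 0.26*169 + 0.74*185
P = 43.94 + 136.9
P = 180.84 kPa


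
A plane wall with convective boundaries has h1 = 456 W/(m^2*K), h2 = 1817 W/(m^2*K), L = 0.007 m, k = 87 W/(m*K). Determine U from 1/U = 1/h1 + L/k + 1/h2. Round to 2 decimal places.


1/U = 1/h1 + L/k + 1/h2
1/U = 1/456 + 0.007/87 + 1/1817
1/U = 0.0021929825 + 8.04598e-05 + 0.0005503577
1/U = 0.0028238
U = 354.13 W/(m^2*K)


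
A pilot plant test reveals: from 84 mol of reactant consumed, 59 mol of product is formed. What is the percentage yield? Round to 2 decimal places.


Yield = (moles product / moles consumed) * 100%
Yield = (59 / 84) * 100
Yield = 0.7024 * 100
Yield = 70.24%


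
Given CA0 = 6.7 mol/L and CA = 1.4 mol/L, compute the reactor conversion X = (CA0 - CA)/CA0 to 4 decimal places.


X = (CA0 - CA) / CA0
X = (6.7 - 1.4) / 6.7
X = 5.3 / 6.7
X = 0.7910


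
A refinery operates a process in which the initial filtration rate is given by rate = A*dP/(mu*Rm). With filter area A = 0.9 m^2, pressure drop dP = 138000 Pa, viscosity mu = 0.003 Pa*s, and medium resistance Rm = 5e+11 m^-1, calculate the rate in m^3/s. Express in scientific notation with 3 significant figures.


rate = A * dP / (mu * Rm)
rate = 0.9 * 138000 / (0.003 * 5e+11)
rate = 124200.0 / 1.500e+09
rate = 8.28e-05 m^3/s


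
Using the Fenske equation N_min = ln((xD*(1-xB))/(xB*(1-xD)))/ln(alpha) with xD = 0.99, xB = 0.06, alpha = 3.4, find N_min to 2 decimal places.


N_min = ln((xD*(1-xB))/(xB*(1-xD))) / ln(alpha)
Numerator inside ln: 0.9306 / 0.0006 = 1551.0
ln(1551.0) = 7.346655
ln(alpha) = ln(3.4) = 1.223775
N_min = 7.346655 / 1.223775 = 6.00


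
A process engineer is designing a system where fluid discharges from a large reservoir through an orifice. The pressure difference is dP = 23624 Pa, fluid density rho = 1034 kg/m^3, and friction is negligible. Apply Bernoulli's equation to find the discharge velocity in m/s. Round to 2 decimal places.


v = sqrt(2*dP/rho)
v = sqrt(2*23624/1034)
v = sqrt(45.694391)
v = 6.76 m/s


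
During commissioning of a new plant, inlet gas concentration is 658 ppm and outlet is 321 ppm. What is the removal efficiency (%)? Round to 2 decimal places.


Efficiency = (G_in - G_out) / G_in * 100%
Efficiency = (658 - 321) / 658 * 100
Efficiency = 337 / 658 * 100
Efficiency = 51.22%


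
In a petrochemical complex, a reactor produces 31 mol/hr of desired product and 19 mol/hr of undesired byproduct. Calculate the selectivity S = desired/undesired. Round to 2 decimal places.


S = desired product rate / undesired product rate
S = 31 / 19
S = 1.63


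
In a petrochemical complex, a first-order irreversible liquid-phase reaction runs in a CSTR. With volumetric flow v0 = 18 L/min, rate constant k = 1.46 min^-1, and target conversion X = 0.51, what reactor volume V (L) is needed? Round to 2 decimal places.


V = v0 * X / (k * (1 - X))
V = 18 * 0.51 / (1.46 * (1 - 0.51))
V = 9.18 / (1.46 * 0.49)
V = 9.18 / 0.7154
V = 12.83 L


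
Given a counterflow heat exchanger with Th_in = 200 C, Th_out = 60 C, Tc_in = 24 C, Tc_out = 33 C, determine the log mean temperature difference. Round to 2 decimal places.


dT1 = Th_in - Tc_out = 200 - 33 = 167
dT2 = Th_out - Tc_in = 60 - 24 = 36
LMTD = (dT1 - dT2) / ln(dT1/dT2)
LMTD = (167 - 36) / ln(167/36)
LMTD = 85.37 K


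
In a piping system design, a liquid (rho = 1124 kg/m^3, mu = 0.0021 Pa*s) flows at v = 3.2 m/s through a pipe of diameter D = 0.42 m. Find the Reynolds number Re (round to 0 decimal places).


Re = rho * v * D / mu
Re = 1124 * 3.2 * 0.42 / 0.0021
Re = 1510.656 / 0.0021
Re = 719360


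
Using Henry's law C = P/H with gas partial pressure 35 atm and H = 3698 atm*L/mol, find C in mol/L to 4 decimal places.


C = P / H
C = 35 / 3698
C = 0.0095 mol/L


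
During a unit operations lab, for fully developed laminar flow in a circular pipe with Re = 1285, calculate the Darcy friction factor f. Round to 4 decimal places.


f = 64 / Re
f = 64 / 1285
f = 0.0498


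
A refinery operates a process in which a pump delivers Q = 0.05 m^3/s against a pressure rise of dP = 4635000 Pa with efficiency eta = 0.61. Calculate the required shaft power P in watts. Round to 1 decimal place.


P = Q * dP / eta
P = 0.05 * 4635000 / 0.61
P = 231750.0 / 0.61
P = 379918.0 W


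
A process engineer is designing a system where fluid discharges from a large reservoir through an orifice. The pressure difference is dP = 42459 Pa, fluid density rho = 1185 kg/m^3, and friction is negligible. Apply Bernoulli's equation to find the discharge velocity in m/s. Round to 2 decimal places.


v = sqrt(2*dP/rho)
v = sqrt(2*42459/1185)
v = sqrt(71.660759)
v = 8.47 m/s


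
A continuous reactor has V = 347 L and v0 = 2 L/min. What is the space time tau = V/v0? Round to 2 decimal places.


tau = V / v0
tau = 347 / 2
tau = 173.50 min


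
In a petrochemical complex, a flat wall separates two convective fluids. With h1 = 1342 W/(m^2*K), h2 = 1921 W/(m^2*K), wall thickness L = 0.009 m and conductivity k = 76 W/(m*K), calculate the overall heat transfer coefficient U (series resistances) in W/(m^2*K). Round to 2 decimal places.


1/U = 1/h1 + L/k + 1/h2
1/U = 1/1342 + 0.009/76 + 1/1921
1/U = 0.0007451565 + 0.0001184211 + 0.0005205622
1/U = 0.0013841398
U = 722.47 W/(m^2*K)


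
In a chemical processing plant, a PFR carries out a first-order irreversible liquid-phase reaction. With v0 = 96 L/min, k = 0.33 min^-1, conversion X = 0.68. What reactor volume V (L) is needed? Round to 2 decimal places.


V = (v0/k) * ln(1/(1-X))
V = (96/0.33) * ln(1/(1-0.68))
V = 290.909091 * ln(3.125)
V = 290.909091 * 1.139434
V = 331.47 L


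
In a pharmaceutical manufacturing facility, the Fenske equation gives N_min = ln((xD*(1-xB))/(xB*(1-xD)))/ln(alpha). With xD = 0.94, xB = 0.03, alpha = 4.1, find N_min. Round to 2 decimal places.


N_min = ln((xD*(1-xB))/(xB*(1-xD))) / ln(alpha)
Numerator inside ln: 0.9118 / 0.0018 = 506.555556
ln(506.555556) = 6.227634
ln(alpha) = ln(4.1) = 1.410987
N_min = 6.227634 / 1.410987 = 4.41


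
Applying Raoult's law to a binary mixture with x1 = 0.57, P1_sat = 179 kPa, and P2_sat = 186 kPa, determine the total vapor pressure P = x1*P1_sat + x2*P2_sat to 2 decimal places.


P = x1*P1_sat + x2*P2_sat
x2 = 1 - x1 = 1 - 0.57 = 0.43
P = 0.57*179 + 0.43*186
P = 102.03 + 79.98
P = 182.01 kPa


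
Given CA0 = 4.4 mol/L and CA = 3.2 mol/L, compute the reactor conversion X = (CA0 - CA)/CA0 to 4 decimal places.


X = (CA0 - CA) / CA0
X = (4.4 - 3.2) / 4.4
X = 1.2 / 4.4
X = 0.2727


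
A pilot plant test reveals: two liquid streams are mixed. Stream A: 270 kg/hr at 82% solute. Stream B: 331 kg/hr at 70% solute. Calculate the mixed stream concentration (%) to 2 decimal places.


Mass balance on solute: F1*x1 + F2*x2 = F3*x3
F3 = F1 + F2 = 270 + 331 = 601 kg/hr
x3 = (F1*x1 + F2*x2)/F3
x3 = (270*0.82 + 331*0.7) / 601
x3 = 75.39%


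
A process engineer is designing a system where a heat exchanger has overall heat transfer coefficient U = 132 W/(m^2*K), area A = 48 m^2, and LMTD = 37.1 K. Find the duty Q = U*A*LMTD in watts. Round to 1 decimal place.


Q = U * A * LMTD
Q = 132 * 48 * 37.1
Q = 235065.6 W


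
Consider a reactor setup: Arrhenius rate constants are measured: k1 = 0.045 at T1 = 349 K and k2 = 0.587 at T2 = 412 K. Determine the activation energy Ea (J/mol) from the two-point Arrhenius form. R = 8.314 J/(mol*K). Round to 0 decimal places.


Ea = R * ln(k2/k1) / (1/T1 - 1/T2)
ln(k2/k1) = ln(0.587/0.045) = 2.5683623
1/T1 - 1/T2 = 1/349 - 1/412 = 0.000438145047
Ea = 8.314 * 2.5683623 / 0.000438145047
Ea = 48736 J/mol


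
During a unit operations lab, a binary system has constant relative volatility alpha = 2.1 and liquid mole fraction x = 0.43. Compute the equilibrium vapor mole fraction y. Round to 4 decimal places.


y = alpha*x / (1 + (alpha-1)*x)
y = 2.1*0.43 / (1 + (2.1-1)*0.43)
y = 0.903 / (1 + 0.473)
y = 0.903 / 1.473
y = 0.6130


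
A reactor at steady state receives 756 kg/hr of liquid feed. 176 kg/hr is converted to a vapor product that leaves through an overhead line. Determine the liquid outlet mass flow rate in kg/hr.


Steady-state mass balance on the main outlet: F_out = F_in - F_removed
F_out = 756 - 176
F_out = 580 kg/hr


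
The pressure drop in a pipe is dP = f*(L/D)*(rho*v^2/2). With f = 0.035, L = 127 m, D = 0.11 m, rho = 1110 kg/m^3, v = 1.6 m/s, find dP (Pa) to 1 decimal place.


dP = f * (L/D) * (rho*v^2/2)
dP = 0.035 * (127/0.11) * (1110*1.6^2/2)
L/D = 1154.54545455
rho*v^2/2 = 1110*2.56/2 = 1420.8
dP = 0.035 * 1154.54545455 * 1420.8
dP = 57413.2 Pa


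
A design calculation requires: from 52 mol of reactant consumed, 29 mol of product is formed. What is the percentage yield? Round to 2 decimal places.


Yield = (moles product / moles consumed) * 100%
Yield = (29 / 52) * 100
Yield = 0.5577 * 100
Yield = 55.77%


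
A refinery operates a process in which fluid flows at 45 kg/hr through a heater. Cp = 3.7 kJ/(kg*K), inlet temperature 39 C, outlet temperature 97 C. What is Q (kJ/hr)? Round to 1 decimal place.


Q = m_dot * Cp * (T2 - T1)
Q = 45 * 3.7 * (97 - 39)
Q = 45 * 3.7 * 58
Q = 9657.0 kJ/hr


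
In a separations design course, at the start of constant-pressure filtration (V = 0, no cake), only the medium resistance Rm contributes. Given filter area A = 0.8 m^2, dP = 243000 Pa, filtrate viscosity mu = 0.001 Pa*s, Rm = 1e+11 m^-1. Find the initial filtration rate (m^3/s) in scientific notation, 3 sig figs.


rate = A * dP / (mu * Rm)
rate = 0.8 * 243000 / (0.001 * 1e+11)
rate = 194400.0 / 1.000e+08
rate = 1.94e-03 m^3/s


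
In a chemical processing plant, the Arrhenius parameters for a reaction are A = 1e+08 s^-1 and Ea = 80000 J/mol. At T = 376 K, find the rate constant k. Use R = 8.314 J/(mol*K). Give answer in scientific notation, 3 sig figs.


k = A * exp(-Ea/(R*T))
k = 1e+08 * exp(-80000 / (8.314 * 376))
k = 1e+08 * exp(-25.591287)
k = 7.69e-04


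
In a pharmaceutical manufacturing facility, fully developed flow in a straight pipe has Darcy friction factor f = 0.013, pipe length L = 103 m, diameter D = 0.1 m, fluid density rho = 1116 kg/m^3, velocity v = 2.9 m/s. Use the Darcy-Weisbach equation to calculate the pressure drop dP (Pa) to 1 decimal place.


dP = f * (L/D) * (rho*v^2/2)
dP = 0.013 * (103/0.1) * (1116*2.9^2/2)
L/D = 1030.0
rho*v^2/2 = 1116*8.41/2 = 4692.78
dP = 0.013 * 1030.0 * 4692.78
dP = 62836.3 Pa


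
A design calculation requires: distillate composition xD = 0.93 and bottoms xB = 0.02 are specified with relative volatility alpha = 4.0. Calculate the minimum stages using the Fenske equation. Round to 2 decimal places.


N_min = ln((xD*(1-xB))/(xB*(1-xD))) / ln(alpha)
Numerator inside ln: 0.9114 / 0.0014 = 651.0
ln(651.0) = 6.47851
ln(alpha) = ln(4.0) = 1.386294
N_min = 6.47851 / 1.386294 = 4.67


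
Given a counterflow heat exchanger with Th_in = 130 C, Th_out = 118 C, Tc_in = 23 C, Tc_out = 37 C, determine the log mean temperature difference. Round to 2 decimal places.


dT1 = Th_in - Tc_out = 130 - 37 = 93
dT2 = Th_out - Tc_in = 118 - 23 = 95
LMTD = (dT1 - dT2) / ln(dT1/dT2)
LMTD = (93 - 95) / ln(93/95)
LMTD = 94.00 K


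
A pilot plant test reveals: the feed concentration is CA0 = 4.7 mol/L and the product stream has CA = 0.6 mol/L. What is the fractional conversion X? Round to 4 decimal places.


X = (CA0 - CA) / CA0
X = (4.7 - 0.6) / 4.7
X = 4.1 / 4.7
X = 0.8723


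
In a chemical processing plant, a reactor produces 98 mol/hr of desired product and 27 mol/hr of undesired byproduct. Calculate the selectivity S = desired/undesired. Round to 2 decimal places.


S = desired product rate / undesired product rate
S = 98 / 27
S = 3.63


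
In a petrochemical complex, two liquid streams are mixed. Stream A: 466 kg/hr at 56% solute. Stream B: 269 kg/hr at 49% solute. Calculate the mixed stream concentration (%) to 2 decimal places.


Mass balance on solute: F1*x1 + F2*x2 = F3*x3
F3 = F1 + F2 = 466 + 269 = 735 kg/hr
x3 = (F1*x1 + F2*x2)/F3
x3 = (466*0.56 + 269*0.49) / 735
x3 = 53.44%


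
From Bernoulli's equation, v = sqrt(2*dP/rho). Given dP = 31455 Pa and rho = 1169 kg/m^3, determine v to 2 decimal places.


v = sqrt(2*dP/rho)
v = sqrt(2*31455/1169)
v = sqrt(53.815227)
v = 7.34 m/s


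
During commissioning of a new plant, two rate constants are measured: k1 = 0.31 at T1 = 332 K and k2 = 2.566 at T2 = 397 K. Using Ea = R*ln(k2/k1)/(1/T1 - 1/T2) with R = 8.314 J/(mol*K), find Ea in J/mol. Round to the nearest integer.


Ea = R * ln(k2/k1) / (1/T1 - 1/T2)
ln(k2/k1) = ln(2.566/0.31) = 2.1135312
1/T1 - 1/T2 = 1/332 - 1/397 = 0.000493156505
Ea = 8.314 * 2.1135312 / 0.000493156505
Ea = 35631 J/mol


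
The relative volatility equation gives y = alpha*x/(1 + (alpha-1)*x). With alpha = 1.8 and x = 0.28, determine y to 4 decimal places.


y = alpha*x / (1 + (alpha-1)*x)
y = 1.8*0.28 / (1 + (1.8-1)*0.28)
y = 0.504 / (1 + 0.224)
y = 0.504 / 1.224
y = 0.4118


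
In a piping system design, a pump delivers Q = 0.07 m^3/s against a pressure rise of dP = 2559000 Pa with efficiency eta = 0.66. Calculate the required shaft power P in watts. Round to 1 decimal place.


P = Q * dP / eta
P = 0.07 * 2559000 / 0.66
P = 179130.0 / 0.66
P = 271409.1 W


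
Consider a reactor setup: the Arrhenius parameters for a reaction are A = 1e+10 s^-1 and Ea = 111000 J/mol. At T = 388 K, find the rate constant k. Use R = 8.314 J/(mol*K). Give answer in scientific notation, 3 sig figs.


k = A * exp(-Ea/(R*T))
k = 1e+10 * exp(-111000 / (8.314 * 388))
k = 1e+10 * exp(-34.409727)
k = 1.14e-05


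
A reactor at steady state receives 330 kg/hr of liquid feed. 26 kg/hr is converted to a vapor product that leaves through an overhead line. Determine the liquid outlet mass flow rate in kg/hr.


Steady-state mass balance on the main outlet: F_out = F_in - F_removed
F_out = 330 - 26
F_out = 304 kg/hr


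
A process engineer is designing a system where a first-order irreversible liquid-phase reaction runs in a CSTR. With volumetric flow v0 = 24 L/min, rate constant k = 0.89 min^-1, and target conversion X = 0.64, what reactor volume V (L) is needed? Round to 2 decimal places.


V = v0 * X / (k * (1 - X))
V = 24 * 0.64 / (0.89 * (1 - 0.64))
V = 15.36 / (0.89 * 0.36)
V = 15.36 / 0.3204
V = 47.94 L


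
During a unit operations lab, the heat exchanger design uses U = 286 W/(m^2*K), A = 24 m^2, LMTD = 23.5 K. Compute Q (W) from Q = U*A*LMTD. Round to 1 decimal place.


Q = U * A * LMTD
Q = 286 * 24 * 23.5
Q = 161304.0 W


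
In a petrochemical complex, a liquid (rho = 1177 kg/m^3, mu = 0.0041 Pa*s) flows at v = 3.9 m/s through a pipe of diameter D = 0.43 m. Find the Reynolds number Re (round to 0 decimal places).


Re = rho * v * D / mu
Re = 1177 * 3.9 * 0.43 / 0.0041
Re = 1973.829 / 0.0041
Re = 481422


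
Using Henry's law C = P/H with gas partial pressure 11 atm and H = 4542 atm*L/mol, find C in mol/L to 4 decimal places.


C = P / H
C = 11 / 4542
C = 0.0024 mol/L


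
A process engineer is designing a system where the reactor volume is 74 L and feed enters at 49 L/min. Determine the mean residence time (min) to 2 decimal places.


tau = V / v0
tau = 74 / 49
tau = 1.51 min


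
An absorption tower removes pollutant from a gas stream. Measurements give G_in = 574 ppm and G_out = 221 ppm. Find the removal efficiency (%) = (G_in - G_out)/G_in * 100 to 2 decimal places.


Efficiency = (G_in - G_out) / G_in * 100%
Efficiency = (574 - 221) / 574 * 100
Efficiency = 353 / 574 * 100
Efficiency = 61.50%


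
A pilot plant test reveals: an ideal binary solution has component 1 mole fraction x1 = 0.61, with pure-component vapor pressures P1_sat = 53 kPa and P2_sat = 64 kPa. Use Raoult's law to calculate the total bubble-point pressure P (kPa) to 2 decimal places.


P = x1*P1_sat + x2*P2_sat
x2 = 1 - x1 = 1 - 0.61 = 0.39
P = 0.61*53 + 0.39*64
P = 32.33 + 24.96
P = 57.29 kPa


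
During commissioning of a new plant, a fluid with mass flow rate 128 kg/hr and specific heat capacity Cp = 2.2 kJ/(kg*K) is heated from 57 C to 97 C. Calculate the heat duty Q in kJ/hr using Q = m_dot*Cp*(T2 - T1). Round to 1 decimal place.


Q = m_dot * Cp * (T2 - T1)
Q = 128 * 2.2 * (97 - 57)
Q = 128 * 2.2 * 40
Q = 11264.0 kJ/hr


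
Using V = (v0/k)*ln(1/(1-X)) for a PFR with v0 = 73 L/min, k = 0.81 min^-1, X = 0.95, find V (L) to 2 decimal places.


V = (v0/k) * ln(1/(1-X))
V = (73/0.81) * ln(1/(1-0.95))
V = 90.123457 * ln(20.0)
V = 90.123457 * 2.995732
V = 269.99 L


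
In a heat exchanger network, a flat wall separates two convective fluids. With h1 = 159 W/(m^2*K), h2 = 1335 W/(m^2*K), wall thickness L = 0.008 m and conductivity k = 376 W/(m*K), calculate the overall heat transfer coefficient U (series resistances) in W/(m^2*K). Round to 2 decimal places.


1/U = 1/h1 + L/k + 1/h2
1/U = 1/159 + 0.008/376 + 1/1335
1/U = 0.0062893082 + 2.12766e-05 + 0.0007490637
1/U = 0.0070596485
U = 141.65 W/(m^2*K)


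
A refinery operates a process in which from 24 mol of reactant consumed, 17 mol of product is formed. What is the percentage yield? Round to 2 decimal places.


Yield = (moles product / moles consumed) * 100%
Yield = (17 / 24) * 100
Yield = 0.7083 * 100
Yield = 70.83%


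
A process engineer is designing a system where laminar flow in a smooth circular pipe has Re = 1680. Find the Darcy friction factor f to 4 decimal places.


f = 64 / Re
f = 64 / 1680
f = 0.0381


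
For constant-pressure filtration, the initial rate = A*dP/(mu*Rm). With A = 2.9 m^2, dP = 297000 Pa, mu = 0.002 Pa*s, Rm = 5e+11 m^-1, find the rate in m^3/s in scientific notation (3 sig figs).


rate = A * dP / (mu * Rm)
rate = 2.9 * 297000 / (0.002 * 5e+11)
rate = 861300.0 / 1.000e+09
rate = 8.61e-04 m^3/s


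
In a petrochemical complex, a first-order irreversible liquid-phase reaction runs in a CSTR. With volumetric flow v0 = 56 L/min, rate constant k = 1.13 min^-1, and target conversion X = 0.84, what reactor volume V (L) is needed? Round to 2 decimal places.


V = v0 * X / (k * (1 - X))
V = 56 * 0.84 / (1.13 * (1 - 0.84))
V = 47.04 / (1.13 * 0.16)
V = 47.04 / 0.1808
V = 260.18 L


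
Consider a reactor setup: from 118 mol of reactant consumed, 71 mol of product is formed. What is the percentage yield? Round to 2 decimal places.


Yield = (moles product / moles consumed) * 100%
Yield = (71 / 118) * 100
Yield = 0.6017 * 100
Yield = 60.17%


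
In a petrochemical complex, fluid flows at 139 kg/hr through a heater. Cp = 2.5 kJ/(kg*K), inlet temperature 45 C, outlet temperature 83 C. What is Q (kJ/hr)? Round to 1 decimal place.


Q = m_dot * Cp * (T2 - T1)
Q = 139 * 2.5 * (83 - 45)
Q = 139 * 2.5 * 38
Q = 13205.0 kJ/hr


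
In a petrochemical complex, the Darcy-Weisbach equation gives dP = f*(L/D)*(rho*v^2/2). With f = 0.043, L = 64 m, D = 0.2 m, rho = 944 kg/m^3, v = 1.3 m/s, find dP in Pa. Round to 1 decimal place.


dP = f * (L/D) * (rho*v^2/2)
dP = 0.043 * (64/0.2) * (944*1.3^2/2)
L/D = 320.0
rho*v^2/2 = 944*1.69/2 = 797.68
dP = 0.043 * 320.0 * 797.68
dP = 10976.1 Pa


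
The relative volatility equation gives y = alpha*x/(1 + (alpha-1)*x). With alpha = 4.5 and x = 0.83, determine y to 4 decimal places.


y = alpha*x / (1 + (alpha-1)*x)
y = 4.5*0.83 / (1 + (4.5-1)*0.83)
y = 3.735 / (1 + 2.905)
y = 3.735 / 3.905
y = 0.9565


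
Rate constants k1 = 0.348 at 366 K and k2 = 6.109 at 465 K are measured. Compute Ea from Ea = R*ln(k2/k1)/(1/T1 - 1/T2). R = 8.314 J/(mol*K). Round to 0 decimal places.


Ea = R * ln(k2/k1) / (1/T1 - 1/T2)
ln(k2/k1) = ln(6.109/0.348) = 2.8653159
1/T1 - 1/T2 = 1/366 - 1/465 = 0.000581702803
Ea = 8.314 * 2.8653159 / 0.000581702803
Ea = 40953 J/mol


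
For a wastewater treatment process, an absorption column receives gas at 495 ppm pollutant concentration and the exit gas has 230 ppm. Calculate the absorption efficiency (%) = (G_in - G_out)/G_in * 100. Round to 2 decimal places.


Efficiency = (G_in - G_out) / G_in * 100%
Efficiency = (495 - 230) / 495 * 100
Efficiency = 265 / 495 * 100
Efficiency = 53.54%


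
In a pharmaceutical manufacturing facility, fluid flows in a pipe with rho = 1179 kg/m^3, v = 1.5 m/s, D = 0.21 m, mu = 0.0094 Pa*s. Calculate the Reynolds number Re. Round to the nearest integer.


Re = rho * v * D / mu
Re = 1179 * 1.5 * 0.21 / 0.0094
Re = 371.385 / 0.0094
Re = 39509


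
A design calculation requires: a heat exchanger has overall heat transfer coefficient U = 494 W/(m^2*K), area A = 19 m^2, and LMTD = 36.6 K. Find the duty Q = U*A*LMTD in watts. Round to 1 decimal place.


Q = U * A * LMTD
Q = 494 * 19 * 36.6
Q = 343527.6 W


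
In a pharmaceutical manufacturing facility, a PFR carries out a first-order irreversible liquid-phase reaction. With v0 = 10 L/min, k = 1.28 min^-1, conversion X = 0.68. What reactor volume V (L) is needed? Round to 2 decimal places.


V = (v0/k) * ln(1/(1-X))
V = (10/1.28) * ln(1/(1-0.68))
V = 7.8125 * ln(3.125)
V = 7.8125 * 1.139434
V = 8.90 L


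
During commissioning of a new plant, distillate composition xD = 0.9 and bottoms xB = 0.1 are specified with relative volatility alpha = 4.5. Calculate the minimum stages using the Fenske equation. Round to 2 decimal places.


N_min = ln((xD*(1-xB))/(xB*(1-xD))) / ln(alpha)
Numerator inside ln: 0.81 / 0.01 = 81.0
ln(81.0) = 4.394449
ln(alpha) = ln(4.5) = 1.504077
N_min = 4.394449 / 1.504077 = 2.92


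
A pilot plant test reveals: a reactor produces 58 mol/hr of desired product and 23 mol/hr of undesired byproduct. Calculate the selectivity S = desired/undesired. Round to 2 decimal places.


S = desired product rate / undesired product rate
S = 58 / 23
S = 2.52


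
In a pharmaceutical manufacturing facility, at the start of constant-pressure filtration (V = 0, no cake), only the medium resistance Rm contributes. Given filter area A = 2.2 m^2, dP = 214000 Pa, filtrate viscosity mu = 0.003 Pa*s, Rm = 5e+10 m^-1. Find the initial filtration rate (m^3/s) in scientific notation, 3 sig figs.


rate = A * dP / (mu * Rm)
rate = 2.2 * 214000 / (0.003 * 5e+10)
rate = 470800.0 / 1.500e+08
rate = 3.14e-03 m^3/s


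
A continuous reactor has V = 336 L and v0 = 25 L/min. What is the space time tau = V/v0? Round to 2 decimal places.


tau = V / v0
tau = 336 / 25
tau = 13.44 min


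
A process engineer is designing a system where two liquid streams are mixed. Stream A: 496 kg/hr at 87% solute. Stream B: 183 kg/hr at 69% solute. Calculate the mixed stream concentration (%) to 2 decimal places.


Mass balance on solute: F1*x1 + F2*x2 = F3*x3
F3 = F1 + F2 = 496 + 183 = 679 kg/hr
x3 = (F1*x1 + F2*x2)/F3
x3 = (496*0.87 + 183*0.69) / 679
x3 = 82.15%


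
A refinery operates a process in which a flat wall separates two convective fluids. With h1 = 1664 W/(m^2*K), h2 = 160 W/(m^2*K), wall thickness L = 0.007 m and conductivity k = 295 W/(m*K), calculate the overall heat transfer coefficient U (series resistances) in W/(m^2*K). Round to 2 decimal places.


1/U = 1/h1 + L/k + 1/h2
1/U = 1/1664 + 0.007/295 + 1/160
1/U = 0.0006009615 + 2.37288e-05 + 0.00625
1/U = 0.0068746903
U = 145.46 W/(m^2*K)


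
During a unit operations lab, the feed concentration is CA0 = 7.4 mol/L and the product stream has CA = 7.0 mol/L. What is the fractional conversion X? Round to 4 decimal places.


X = (CA0 - CA) / CA0
X = (7.4 - 7.0) / 7.4
X = 0.4 / 7.4
X = 0.0541


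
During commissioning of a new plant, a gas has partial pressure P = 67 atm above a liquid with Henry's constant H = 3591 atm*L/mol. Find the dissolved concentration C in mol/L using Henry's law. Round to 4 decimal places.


C = P / H
C = 67 / 3591
C = 0.0187 mol/L


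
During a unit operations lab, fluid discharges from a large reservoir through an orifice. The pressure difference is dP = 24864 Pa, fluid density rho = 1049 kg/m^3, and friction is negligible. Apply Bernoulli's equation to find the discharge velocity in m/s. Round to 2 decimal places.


v = sqrt(2*dP/rho)
v = sqrt(2*24864/1049)
v = sqrt(47.405148)
v = 6.89 m/s


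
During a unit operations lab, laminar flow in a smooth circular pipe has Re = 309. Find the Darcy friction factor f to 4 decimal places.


f = 64 / Re
f = 64 / 309
f = 0.2071


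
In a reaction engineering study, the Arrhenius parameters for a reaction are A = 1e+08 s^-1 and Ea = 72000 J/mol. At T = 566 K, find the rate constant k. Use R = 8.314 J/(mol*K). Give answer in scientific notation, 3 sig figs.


k = A * exp(-Ea/(R*T))
k = 1e+08 * exp(-72000 / (8.314 * 566))
k = 1e+08 * exp(-15.300515)
k = 2.27e+01


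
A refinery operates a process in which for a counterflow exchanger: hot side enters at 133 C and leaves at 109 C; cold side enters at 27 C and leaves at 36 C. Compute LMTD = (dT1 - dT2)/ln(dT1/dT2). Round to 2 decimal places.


dT1 = Th_in - Tc_out = 133 - 36 = 97
dT2 = Th_out - Tc_in = 109 - 27 = 82
LMTD = (dT1 - dT2) / ln(dT1/dT2)
LMTD = (97 - 82) / ln(97/82)
LMTD = 89.29 K


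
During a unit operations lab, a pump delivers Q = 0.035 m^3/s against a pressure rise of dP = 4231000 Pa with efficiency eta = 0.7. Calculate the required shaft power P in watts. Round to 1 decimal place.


P = Q * dP / eta
P = 0.035 * 4231000 / 0.7
P = 148085.0 / 0.7
P = 211550.0 W


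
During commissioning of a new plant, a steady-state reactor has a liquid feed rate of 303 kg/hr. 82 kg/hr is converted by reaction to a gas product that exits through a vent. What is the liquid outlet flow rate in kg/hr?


Steady-state mass balance on the main outlet: F_out = F_in - F_removed
F_out = 303 - 82
F_out = 221 kg/hr


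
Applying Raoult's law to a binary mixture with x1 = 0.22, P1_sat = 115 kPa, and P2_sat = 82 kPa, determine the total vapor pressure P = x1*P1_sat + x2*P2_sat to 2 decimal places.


P = x1*P1_sat + x2*P2_sat
x2 = 1 - x1 = 1 - 0.22 = 0.78
P = 0.22*115 + 0.78*82
P = 25.3 + 63.96
P = 89.26 kPa


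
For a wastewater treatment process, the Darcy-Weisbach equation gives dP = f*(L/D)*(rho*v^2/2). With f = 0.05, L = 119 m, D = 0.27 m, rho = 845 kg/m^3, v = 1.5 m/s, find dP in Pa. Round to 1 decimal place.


dP = f * (L/D) * (rho*v^2/2)
dP = 0.05 * (119/0.27) * (845*1.5^2/2)
L/D = 440.74074074
rho*v^2/2 = 845*2.25/2 = 950.625
dP = 0.05 * 440.74074074 * 950.625
dP = 20949.0 Pa


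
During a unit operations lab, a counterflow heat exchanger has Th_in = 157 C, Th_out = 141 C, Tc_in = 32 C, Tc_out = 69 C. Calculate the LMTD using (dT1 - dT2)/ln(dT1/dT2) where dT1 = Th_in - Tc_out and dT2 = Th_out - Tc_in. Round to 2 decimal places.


dT1 = Th_in - Tc_out = 157 - 69 = 88
dT2 = Th_out - Tc_in = 141 - 32 = 109
LMTD = (dT1 - dT2) / ln(dT1/dT2)
LMTD = (88 - 109) / ln(88/109)
LMTD = 98.13 K


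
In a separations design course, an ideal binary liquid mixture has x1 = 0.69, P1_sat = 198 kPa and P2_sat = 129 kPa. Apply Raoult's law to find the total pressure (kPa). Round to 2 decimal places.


P = x1*P1_sat + x2*P2_sat
x2 = 1 - x1 = 1 - 0.69 = 0.31
P = 0.69*198 + 0.31*129
P = 136.62 + 39.99
P = 176.61 kPa


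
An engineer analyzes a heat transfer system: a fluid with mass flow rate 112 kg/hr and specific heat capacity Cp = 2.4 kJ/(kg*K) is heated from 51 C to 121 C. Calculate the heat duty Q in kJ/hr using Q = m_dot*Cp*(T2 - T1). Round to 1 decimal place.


Q = m_dot * Cp * (T2 - T1)
Q = 112 * 2.4 * (121 - 51)
Q = 112 * 2.4 * 70
Q = 18816.0 kJ/hr


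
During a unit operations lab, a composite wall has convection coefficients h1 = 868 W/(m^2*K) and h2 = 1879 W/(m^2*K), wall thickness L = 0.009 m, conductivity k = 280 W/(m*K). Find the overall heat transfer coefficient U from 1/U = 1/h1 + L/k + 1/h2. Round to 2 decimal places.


1/U = 1/h1 + L/k + 1/h2
1/U = 1/868 + 0.009/280 + 1/1879
1/U = 0.0011520737 + 3.21429e-05 + 0.000532198
1/U = 0.0017164146
U = 582.61 W/(m^2*K)


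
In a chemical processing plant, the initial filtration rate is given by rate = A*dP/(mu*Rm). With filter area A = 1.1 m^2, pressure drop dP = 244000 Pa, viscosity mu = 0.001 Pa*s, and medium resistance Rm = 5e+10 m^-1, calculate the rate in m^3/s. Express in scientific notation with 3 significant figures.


rate = A * dP / (mu * Rm)
rate = 1.1 * 244000 / (0.001 * 5e+10)
rate = 268400.0 / 5.000e+07
rate = 5.37e-03 m^3/s


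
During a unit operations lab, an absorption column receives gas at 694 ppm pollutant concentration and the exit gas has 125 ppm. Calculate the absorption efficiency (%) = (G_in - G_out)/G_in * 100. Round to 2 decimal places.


Efficiency = (G_in - G_out) / G_in * 100%
Efficiency = (694 - 125) / 694 * 100
Efficiency = 569 / 694 * 100
Efficiency = 81.99%


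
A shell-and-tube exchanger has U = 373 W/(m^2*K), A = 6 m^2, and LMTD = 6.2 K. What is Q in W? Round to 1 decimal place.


Q = U * A * LMTD
Q = 373 * 6 * 6.2
Q = 13875.6 W


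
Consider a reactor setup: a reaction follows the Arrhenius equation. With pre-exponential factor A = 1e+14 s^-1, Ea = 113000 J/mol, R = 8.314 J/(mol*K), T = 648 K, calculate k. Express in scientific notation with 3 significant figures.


k = A * exp(-Ea/(R*T))
k = 1e+14 * exp(-113000 / (8.314 * 648))
k = 1e+14 * exp(-20.974587)
k = 7.78e+04


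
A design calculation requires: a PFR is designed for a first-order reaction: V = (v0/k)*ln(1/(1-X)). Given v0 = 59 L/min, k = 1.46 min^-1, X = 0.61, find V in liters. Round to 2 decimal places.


V = (v0/k) * ln(1/(1-X))
V = (59/1.46) * ln(1/(1-0.61))
V = 40.410959 * ln(2.564103)
V = 40.410959 * 0.941609
V = 38.05 L


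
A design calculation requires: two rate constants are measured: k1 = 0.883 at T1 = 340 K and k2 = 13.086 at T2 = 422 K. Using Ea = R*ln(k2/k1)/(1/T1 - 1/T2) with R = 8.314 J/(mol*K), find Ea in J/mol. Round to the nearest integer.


Ea = R * ln(k2/k1) / (1/T1 - 1/T2)
ln(k2/k1) = ln(13.086/0.883) = 2.695973
1/T1 - 1/T2 = 1/340 - 1/422 = 0.000571508224
Ea = 8.314 * 2.695973 / 0.000571508224
Ea = 39220 J/mol


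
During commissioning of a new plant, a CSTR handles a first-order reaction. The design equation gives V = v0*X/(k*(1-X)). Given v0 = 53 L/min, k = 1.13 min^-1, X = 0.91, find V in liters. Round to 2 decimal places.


V = v0 * X / (k * (1 - X))
V = 53 * 0.91 / (1.13 * (1 - 0.91))
V = 48.23 / (1.13 * 0.09)
V = 48.23 / 0.1017
V = 474.24 L


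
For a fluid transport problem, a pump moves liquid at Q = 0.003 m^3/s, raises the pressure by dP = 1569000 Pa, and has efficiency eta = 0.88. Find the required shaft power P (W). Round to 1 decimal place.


P = Q * dP / eta
P = 0.003 * 1569000 / 0.88
P = 4707.0 / 0.88
P = 5348.9 W


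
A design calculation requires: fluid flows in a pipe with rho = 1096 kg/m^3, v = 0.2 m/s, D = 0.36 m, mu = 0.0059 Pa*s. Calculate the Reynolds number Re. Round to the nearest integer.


Re = rho * v * D / mu
Re = 1096 * 0.2 * 0.36 / 0.0059
Re = 78.912 / 0.0059
Re = 13375


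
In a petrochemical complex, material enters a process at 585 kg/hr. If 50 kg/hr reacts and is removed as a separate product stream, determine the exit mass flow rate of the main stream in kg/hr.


Steady-state mass balance on the main outlet: F_out = F_in - F_removed
F_out = 585 - 50
F_out = 535 kg/hr


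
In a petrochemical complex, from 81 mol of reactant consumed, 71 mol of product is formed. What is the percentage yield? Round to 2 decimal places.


Yield = (moles product / moles consumed) * 100%
Yield = (71 / 81) * 100
Yield = 0.8765 * 100
Yield = 87.65%


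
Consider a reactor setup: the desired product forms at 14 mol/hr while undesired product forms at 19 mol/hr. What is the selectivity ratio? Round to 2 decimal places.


S = desired product rate / undesired product rate
S = 14 / 19
S = 0.74


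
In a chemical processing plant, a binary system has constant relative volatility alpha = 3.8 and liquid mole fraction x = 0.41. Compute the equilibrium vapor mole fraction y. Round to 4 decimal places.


y = alpha*x / (1 + (alpha-1)*x)
y = 3.8*0.41 / (1 + (3.8-1)*0.41)
y = 1.558 / (1 + 1.148)
y = 1.558 / 2.148
y = 0.7253


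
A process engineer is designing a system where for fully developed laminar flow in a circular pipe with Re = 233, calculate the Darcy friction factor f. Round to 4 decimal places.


f = 64 / Re
f = 64 / 233
f = 0.2747


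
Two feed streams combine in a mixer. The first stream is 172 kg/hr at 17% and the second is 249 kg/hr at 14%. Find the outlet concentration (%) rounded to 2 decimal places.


Mass balance on solute: F1*x1 + F2*x2 = F3*x3
F3 = F1 + F2 = 172 + 249 = 421 kg/hr
x3 = (F1*x1 + F2*x2)/F3
x3 = (172*0.17 + 249*0.14) / 421
x3 = 15.23%


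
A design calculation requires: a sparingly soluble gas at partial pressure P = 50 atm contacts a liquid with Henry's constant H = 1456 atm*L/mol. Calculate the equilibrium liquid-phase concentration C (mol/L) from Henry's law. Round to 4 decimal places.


C = P / H
C = 50 / 1456
C = 0.0343 mol/L


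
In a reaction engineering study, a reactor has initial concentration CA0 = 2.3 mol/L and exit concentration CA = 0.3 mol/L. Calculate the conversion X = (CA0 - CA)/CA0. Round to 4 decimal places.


X = (CA0 - CA) / CA0
X = (2.3 - 0.3) / 2.3
X = 2.0 / 2.3
X = 0.8696


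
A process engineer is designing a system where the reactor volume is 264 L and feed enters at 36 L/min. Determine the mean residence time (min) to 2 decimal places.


tau = V / v0
tau = 264 / 36
tau = 7.33 min


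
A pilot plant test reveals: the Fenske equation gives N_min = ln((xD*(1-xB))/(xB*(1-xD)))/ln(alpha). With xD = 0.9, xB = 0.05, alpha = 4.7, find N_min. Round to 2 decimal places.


N_min = ln((xD*(1-xB))/(xB*(1-xD))) / ln(alpha)
Numerator inside ln: 0.855 / 0.005 = 171.0
ln(171.0) = 5.141664
ln(alpha) = ln(4.7) = 1.547563
N_min = 5.141664 / 1.547563 = 3.32


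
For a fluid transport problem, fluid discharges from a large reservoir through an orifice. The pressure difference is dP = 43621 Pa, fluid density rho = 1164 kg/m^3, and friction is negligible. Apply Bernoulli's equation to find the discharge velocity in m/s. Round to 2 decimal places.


v = sqrt(2*dP/rho)
v = sqrt(2*43621/1164)
v = sqrt(74.950172)
v = 8.66 m/s


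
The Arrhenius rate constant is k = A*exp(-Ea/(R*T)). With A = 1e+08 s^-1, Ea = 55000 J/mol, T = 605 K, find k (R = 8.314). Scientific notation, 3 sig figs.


k = A * exp(-Ea/(R*T))
k = 1e+08 * exp(-55000 / (8.314 * 605))
k = 1e+08 * exp(-10.934459)
k = 1.78e+03


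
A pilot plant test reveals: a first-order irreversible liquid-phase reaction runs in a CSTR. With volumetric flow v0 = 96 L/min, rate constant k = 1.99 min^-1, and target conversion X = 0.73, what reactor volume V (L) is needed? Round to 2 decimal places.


V = v0 * X / (k * (1 - X))
V = 96 * 0.73 / (1.99 * (1 - 0.73))
V = 70.08 / (1.99 * 0.27)
V = 70.08 / 0.5373
V = 130.43 L


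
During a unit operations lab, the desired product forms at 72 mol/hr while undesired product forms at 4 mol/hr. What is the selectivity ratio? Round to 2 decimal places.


S = desired product rate / undesired product rate
S = 72 / 4
S = 18.00


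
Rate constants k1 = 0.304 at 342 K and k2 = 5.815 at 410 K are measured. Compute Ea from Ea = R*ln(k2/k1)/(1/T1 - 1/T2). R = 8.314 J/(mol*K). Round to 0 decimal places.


Ea = R * ln(k2/k1) / (1/T1 - 1/T2)
ln(k2/k1) = ln(5.815/0.304) = 2.9511684
1/T1 - 1/T2 = 1/342 - 1/410 = 0.000484952218
Ea = 8.314 * 2.9511684 / 0.000484952218
Ea = 50595 J/mol


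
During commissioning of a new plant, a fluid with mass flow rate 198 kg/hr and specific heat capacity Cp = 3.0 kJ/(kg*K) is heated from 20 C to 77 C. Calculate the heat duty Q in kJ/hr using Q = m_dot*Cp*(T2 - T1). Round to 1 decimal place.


Q = m_dot * Cp * (T2 - T1)
Q = 198 * 3.0 * (77 - 20)
Q = 198 * 3.0 * 57
Q = 33858.0 kJ/hr


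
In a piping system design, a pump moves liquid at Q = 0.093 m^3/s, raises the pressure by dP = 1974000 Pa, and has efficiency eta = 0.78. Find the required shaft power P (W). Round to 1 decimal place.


P = Q * dP / eta
P = 0.093 * 1974000 / 0.78
P = 183582.0 / 0.78
P = 235361.5 W


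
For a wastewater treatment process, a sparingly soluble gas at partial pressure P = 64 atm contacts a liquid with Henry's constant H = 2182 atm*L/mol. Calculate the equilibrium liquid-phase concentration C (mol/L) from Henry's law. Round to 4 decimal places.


C = P / H
C = 64 / 2182
C = 0.0293 mol/L


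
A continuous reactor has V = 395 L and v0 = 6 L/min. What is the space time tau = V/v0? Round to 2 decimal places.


tau = V / v0
tau = 395 / 6
tau = 65.83 min


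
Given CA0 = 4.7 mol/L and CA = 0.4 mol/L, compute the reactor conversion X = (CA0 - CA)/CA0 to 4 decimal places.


X = (CA0 - CA) / CA0
X = (4.7 - 0.4) / 4.7
X = 4.3 / 4.7
X = 0.9149


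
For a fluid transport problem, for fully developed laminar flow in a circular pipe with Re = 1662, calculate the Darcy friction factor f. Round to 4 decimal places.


f = 64 / Re
f = 64 / 1662
f = 0.0385


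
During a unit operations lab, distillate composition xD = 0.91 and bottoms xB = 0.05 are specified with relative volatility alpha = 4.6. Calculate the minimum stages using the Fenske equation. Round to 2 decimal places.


N_min = ln((xD*(1-xB))/(xB*(1-xD))) / ln(alpha)
Numerator inside ln: 0.8645 / 0.0045 = 192.111111
ln(192.111111) = 5.258074
ln(alpha) = ln(4.6) = 1.526056
N_min = 5.258074 / 1.526056 = 3.45


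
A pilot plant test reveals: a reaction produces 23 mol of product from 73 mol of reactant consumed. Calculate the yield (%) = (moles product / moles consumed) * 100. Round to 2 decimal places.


Yield = (moles product / moles consumed) * 100%
Yield = (23 / 73) * 100
Yield = 0.3151 * 100
Yield = 31.51%


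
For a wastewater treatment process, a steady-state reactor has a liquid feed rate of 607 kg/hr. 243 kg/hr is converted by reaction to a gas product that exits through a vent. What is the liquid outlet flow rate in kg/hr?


Steady-state mass balance on the main outlet: F_out = F_in - F_removed
F_out = 607 - 243
F_out = 364 kg/hr


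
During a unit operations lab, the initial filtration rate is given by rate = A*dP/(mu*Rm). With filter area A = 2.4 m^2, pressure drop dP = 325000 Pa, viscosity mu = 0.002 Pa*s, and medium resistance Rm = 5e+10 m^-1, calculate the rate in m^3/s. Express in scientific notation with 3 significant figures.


rate = A * dP / (mu * Rm)
rate = 2.4 * 325000 / (0.002 * 5e+10)
rate = 780000.0 / 1.000e+08
rate = 7.80e-03 m^3/s


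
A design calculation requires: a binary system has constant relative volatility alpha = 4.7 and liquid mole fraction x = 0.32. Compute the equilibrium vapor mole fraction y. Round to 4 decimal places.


y = alpha*x / (1 + (alpha-1)*x)
y = 4.7*0.32 / (1 + (4.7-1)*0.32)
y = 1.504 / (1 + 1.184)
y = 1.504 / 2.184
y = 0.6886


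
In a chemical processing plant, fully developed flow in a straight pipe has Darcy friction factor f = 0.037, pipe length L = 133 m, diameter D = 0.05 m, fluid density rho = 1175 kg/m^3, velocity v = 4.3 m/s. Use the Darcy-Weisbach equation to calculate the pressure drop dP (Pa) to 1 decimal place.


dP = f * (L/D) * (rho*v^2/2)
dP = 0.037 * (133/0.05) * (1175*4.3^2/2)
L/D = 2660.0
rho*v^2/2 = 1175*18.49/2 = 10862.875
dP = 0.037 * 2660.0 * 10862.875
dP = 1069124.2 Pa


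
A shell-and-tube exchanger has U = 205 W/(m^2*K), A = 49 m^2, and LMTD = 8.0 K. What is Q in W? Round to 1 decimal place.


Q = U * A * LMTD
Q = 205 * 49 * 8.0
Q = 80360.0 W


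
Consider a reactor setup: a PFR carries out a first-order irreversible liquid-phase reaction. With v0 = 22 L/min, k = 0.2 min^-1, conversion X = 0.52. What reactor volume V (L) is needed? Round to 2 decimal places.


V = (v0/k) * ln(1/(1-X))
V = (22/0.2) * ln(1/(1-0.52))
V = 110.0 * ln(2.083333)
V = 110.0 * 0.733969
V = 80.74 L
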